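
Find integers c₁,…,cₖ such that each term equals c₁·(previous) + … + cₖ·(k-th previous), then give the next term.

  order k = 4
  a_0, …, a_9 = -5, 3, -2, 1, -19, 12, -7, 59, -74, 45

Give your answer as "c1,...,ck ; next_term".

0,0,-3,2 ; -191

  a_4 = 0·1 + 0·-2 + -3·3 + 2·-5 = -19
  a_5 = 0·-19 + 0·1 + -3·-2 + 2·3 = 12
  a_6 = 0·12 + 0·-19 + -3·1 + 2·-2 = -7
  a_7 = 0·-7 + 0·12 + -3·-19 + 2·1 = 59
  a_8 = 0·59 + 0·-7 + -3·12 + 2·-19 = -74
  a_9 = 0·-74 + 0·59 + -3·-7 + 2·12 = 45
  a_10 = 0·45 + 0·-74 + -3·59 + 2·-7 = -191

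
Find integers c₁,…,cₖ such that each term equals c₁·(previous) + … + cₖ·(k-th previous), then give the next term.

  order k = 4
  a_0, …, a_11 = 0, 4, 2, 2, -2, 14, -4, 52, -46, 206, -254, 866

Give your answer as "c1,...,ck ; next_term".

  a_4 = 0·2 + 3·2 + -2·4 + 3·0 = -2
  a_5 = 0·-2 + 3·2 + -2·2 + 3·4 = 14
  a_6 = 0·14 + 3·-2 + -2·2 + 3·2 = -4
  a_7 = 0·-4 + 3·14 + -2·-2 + 3·2 = 52
  a_8 = 0·52 + 3·-4 + -2·14 + 3·-2 = -46
  a_9 = 0·-46 + 3·52 + -2·-4 + 3·14 = 206
  a_10 = 0·206 + 3·-46 + -2·52 + 3·-4 = -254
  a_11 = 0·-254 + 3·206 + -2·-46 + 3·52 = 866
  a_12 = 0·866 + 3·-254 + -2·206 + 3·-46 = -1312

0,3,-2,3 ; -1312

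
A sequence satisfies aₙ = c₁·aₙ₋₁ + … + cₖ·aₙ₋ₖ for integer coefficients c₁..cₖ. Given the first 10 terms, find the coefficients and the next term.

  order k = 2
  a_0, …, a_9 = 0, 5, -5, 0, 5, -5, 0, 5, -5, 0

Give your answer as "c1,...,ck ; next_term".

-1,-1 ; 5

  a_2 = -1·5 + -1·0 = -5
  a_3 = -1·-5 + -1·5 = 0
  a_4 = -1·0 + -1·-5 = 5
  a_5 = -1·5 + -1·0 = -5
  a_6 = -1·-5 + -1·5 = 0
  a_7 = -1·0 + -1·-5 = 5
  a_8 = -1·5 + -1·0 = -5
  a_9 = -1·-5 + -1·5 = 0
  a_10 = -1·0 + -1·-5 = 5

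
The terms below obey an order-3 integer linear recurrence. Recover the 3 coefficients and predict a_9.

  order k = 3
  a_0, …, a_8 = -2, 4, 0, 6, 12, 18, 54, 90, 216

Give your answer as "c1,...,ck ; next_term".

  a_3 = 0·0 + 3·4 + 3·-2 = 6
  a_4 = 0·6 + 3·0 + 3·4 = 12
  a_5 = 0·12 + 3·6 + 3·0 = 18
  a_6 = 0·18 + 3·12 + 3·6 = 54
  a_7 = 0·54 + 3·18 + 3·12 = 90
  a_8 = 0·90 + 3·54 + 3·18 = 216
  a_9 = 0·216 + 3·90 + 3·54 = 432

0,3,3 ; 432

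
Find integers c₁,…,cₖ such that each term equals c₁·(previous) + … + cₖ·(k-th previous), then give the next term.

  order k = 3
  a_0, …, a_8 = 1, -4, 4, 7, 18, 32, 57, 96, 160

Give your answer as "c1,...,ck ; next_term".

2,0,-1 ; 263

  a_3 = 2·4 + 0·-4 + -1·1 = 7
  a_4 = 2·7 + 0·4 + -1·-4 = 18
  a_5 = 2·18 + 0·7 + -1·4 = 32
  a_6 = 2·32 + 0·18 + -1·7 = 57
  a_7 = 2·57 + 0·32 + -1·18 = 96
  a_8 = 2·96 + 0·57 + -1·32 = 160
  a_9 = 2·160 + 0·96 + -1·57 = 263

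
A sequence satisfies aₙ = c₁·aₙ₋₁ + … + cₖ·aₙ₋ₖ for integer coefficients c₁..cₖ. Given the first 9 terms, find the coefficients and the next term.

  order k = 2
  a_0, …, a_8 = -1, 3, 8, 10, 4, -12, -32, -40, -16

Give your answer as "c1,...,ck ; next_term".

2,-2 ; 48

  a_2 = 2·3 + -2·-1 = 8
  a_3 = 2·8 + -2·3 = 10
  a_4 = 2·10 + -2·8 = 4
  a_5 = 2·4 + -2·10 = -12
  a_6 = 2·-12 + -2·4 = -32
  a_7 = 2·-32 + -2·-12 = -40
  a_8 = 2·-40 + -2·-32 = -16
  a_9 = 2·-16 + -2·-40 = 48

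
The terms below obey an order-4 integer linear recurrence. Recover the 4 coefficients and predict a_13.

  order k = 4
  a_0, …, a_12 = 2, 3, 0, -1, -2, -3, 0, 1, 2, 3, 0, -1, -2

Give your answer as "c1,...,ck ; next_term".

  a_4 = 0·-1 + 0·0 + 0·3 + -1·2 = -2
  a_5 = 0·-2 + 0·-1 + 0·0 + -1·3 = -3
  a_6 = 0·-3 + 0·-2 + 0·-1 + -1·0 = 0
  a_7 = 0·0 + 0·-3 + 0·-2 + -1·-1 = 1
  a_8 = 0·1 + 0·0 + 0·-3 + -1·-2 = 2
  a_9 = 0·2 + 0·1 + 0·0 + -1·-3 = 3
  a_10 = 0·3 + 0·2 + 0·1 + -1·0 = 0
  a_11 = 0·0 + 0·3 + 0·2 + -1·1 = -1
  a_12 = 0·-1 + 0·0 + 0·3 + -1·2 = -2
  a_13 = 0·-2 + 0·-1 + 0·0 + -1·3 = -3

0,0,0,-1 ; -3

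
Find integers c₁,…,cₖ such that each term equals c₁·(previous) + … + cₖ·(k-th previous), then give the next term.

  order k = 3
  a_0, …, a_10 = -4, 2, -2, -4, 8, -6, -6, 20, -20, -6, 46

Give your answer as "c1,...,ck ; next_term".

  a_3 = -1·-2 + -1·2 + 1·-4 = -4
  a_4 = -1·-4 + -1·-2 + 1·2 = 8
  a_5 = -1·8 + -1·-4 + 1·-2 = -6
  a_6 = -1·-6 + -1·8 + 1·-4 = -6
  a_7 = -1·-6 + -1·-6 + 1·8 = 20
  a_8 = -1·20 + -1·-6 + 1·-6 = -20
  a_9 = -1·-20 + -1·20 + 1·-6 = -6
  a_10 = -1·-6 + -1·-20 + 1·20 = 46
  a_11 = -1·46 + -1·-6 + 1·-20 = -60

-1,-1,1 ; -60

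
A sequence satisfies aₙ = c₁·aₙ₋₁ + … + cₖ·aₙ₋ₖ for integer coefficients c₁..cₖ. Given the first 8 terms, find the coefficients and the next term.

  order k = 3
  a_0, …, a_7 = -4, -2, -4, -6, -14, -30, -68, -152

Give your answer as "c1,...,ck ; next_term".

2,1,-1 ; -342

  a_3 = 2·-4 + 1·-2 + -1·-4 = -6
  a_4 = 2·-6 + 1·-4 + -1·-2 = -14
  a_5 = 2·-14 + 1·-6 + -1·-4 = -30
  a_6 = 2·-30 + 1·-14 + -1·-6 = -68
  a_7 = 2·-68 + 1·-30 + -1·-14 = -152
  a_8 = 2·-152 + 1·-68 + -1·-30 = -342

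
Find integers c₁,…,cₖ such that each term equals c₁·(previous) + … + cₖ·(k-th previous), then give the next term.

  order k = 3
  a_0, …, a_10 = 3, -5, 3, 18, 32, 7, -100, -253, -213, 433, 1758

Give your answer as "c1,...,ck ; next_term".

  a_3 = 2·3 + -3·-5 + -1·3 = 18
  a_4 = 2·18 + -3·3 + -1·-5 = 32
  a_5 = 2·32 + -3·18 + -1·3 = 7
  a_6 = 2·7 + -3·32 + -1·18 = -100
  a_7 = 2·-100 + -3·7 + -1·32 = -253
  a_8 = 2·-253 + -3·-100 + -1·7 = -213
  a_9 = 2·-213 + -3·-253 + -1·-100 = 433
  a_10 = 2·433 + -3·-213 + -1·-253 = 1758
  a_11 = 2·1758 + -3·433 + -1·-213 = 2430

2,-3,-1 ; 2430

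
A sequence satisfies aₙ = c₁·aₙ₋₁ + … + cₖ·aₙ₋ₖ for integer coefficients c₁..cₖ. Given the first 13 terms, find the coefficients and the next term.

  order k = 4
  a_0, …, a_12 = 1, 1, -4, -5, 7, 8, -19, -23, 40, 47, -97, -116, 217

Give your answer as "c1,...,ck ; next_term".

  a_4 = 0·-5 + -1·-4 + 0·1 + 3·1 = 7
  a_5 = 0·7 + -1·-5 + 0·-4 + 3·1 = 8
  a_6 = 0·8 + -1·7 + 0·-5 + 3·-4 = -19
  a_7 = 0·-19 + -1·8 + 0·7 + 3·-5 = -23
  a_8 = 0·-23 + -1·-19 + 0·8 + 3·7 = 40
  a_9 = 0·40 + -1·-23 + 0·-19 + 3·8 = 47
  a_10 = 0·47 + -1·40 + 0·-23 + 3·-19 = -97
  a_11 = 0·-97 + -1·47 + 0·40 + 3·-23 = -116
  a_12 = 0·-116 + -1·-97 + 0·47 + 3·40 = 217
  a_13 = 0·217 + -1·-116 + 0·-97 + 3·47 = 257

0,-1,0,3 ; 257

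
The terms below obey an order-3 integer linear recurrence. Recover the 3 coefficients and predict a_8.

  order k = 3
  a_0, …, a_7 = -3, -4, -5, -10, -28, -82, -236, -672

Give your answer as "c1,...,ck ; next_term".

4,-4,2 ; -1908

  a_3 = 4·-5 + -4·-4 + 2·-3 = -10
  a_4 = 4·-10 + -4·-5 + 2·-4 = -28
  a_5 = 4·-28 + -4·-10 + 2·-5 = -82
  a_6 = 4·-82 + -4·-28 + 2·-10 = -236
  a_7 = 4·-236 + -4·-82 + 2·-28 = -672
  a_8 = 4·-672 + -4·-236 + 2·-82 = -1908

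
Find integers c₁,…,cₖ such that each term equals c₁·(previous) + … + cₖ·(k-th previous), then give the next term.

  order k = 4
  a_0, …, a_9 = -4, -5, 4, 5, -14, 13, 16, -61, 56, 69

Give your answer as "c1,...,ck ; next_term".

  a_4 = -1·5 + -2·4 + 1·-5 + -1·-4 = -14
  a_5 = -1·-14 + -2·5 + 1·4 + -1·-5 = 13
  a_6 = -1·13 + -2·-14 + 1·5 + -1·4 = 16
  a_7 = -1·16 + -2·13 + 1·-14 + -1·5 = -61
  a_8 = -1·-61 + -2·16 + 1·13 + -1·-14 = 56
  a_9 = -1·56 + -2·-61 + 1·16 + -1·13 = 69
  a_10 = -1·69 + -2·56 + 1·-61 + -1·16 = -258

-1,-2,1,-1 ; -258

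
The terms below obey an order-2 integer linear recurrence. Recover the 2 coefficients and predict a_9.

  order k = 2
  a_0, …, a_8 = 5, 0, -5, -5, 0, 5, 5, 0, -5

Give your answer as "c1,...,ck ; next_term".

1,-1 ; -5

  a_2 = 1·0 + -1·5 = -5
  a_3 = 1·-5 + -1·0 = -5
  a_4 = 1·-5 + -1·-5 = 0
  a_5 = 1·0 + -1·-5 = 5
  a_6 = 1·5 + -1·0 = 5
  a_7 = 1·5 + -1·5 = 0
  a_8 = 1·0 + -1·5 = -5
  a_9 = 1·-5 + -1·0 = -5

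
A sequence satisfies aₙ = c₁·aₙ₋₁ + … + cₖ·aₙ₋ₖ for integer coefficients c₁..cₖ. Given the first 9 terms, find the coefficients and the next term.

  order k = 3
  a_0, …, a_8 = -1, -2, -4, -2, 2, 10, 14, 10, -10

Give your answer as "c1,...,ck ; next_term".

1,0,-2 ; -38

  a_3 = 1·-4 + 0·-2 + -2·-1 = -2
  a_4 = 1·-2 + 0·-4 + -2·-2 = 2
  a_5 = 1·2 + 0·-2 + -2·-4 = 10
  a_6 = 1·10 + 0·2 + -2·-2 = 14
  a_7 = 1·14 + 0·10 + -2·2 = 10
  a_8 = 1·10 + 0·14 + -2·10 = -10
  a_9 = 1·-10 + 0·10 + -2·14 = -38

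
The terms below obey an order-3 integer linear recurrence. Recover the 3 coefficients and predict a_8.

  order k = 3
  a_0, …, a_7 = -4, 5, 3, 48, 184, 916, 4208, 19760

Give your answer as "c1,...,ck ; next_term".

  a_3 = 4·3 + 4·5 + -4·-4 = 48
  a_4 = 4·48 + 4·3 + -4·5 = 184
  a_5 = 4·184 + 4·48 + -4·3 = 916
  a_6 = 4·916 + 4·184 + -4·48 = 4208
  a_7 = 4·4208 + 4·916 + -4·184 = 19760
  a_8 = 4·19760 + 4·4208 + -4·916 = 92208

4,4,-4 ; 92208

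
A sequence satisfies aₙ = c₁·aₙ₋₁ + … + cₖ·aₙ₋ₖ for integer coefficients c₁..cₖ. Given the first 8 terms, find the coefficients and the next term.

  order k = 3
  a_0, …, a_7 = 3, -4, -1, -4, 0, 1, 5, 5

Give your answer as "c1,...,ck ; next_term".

1,0,-1 ; 4

  a_3 = 1·-1 + 0·-4 + -1·3 = -4
  a_4 = 1·-4 + 0·-1 + -1·-4 = 0
  a_5 = 1·0 + 0·-4 + -1·-1 = 1
  a_6 = 1·1 + 0·0 + -1·-4 = 5
  a_7 = 1·5 + 0·1 + -1·0 = 5
  a_8 = 1·5 + 0·5 + -1·1 = 4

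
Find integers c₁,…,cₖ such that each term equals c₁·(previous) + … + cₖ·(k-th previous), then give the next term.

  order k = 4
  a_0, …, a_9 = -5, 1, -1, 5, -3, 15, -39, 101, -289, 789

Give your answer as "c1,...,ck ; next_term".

  a_4 = -2·5 + 2·-1 + -1·1 + -2·-5 = -3
  a_5 = -2·-3 + 2·5 + -1·-1 + -2·1 = 15
  a_6 = -2·15 + 2·-3 + -1·5 + -2·-1 = -39
  a_7 = -2·-39 + 2·15 + -1·-3 + -2·5 = 101
  a_8 = -2·101 + 2·-39 + -1·15 + -2·-3 = -289
  a_9 = -2·-289 + 2·101 + -1·-39 + -2·15 = 789
  a_10 = -2·789 + 2·-289 + -1·101 + -2·-39 = -2179

-2,2,-1,-2 ; -2179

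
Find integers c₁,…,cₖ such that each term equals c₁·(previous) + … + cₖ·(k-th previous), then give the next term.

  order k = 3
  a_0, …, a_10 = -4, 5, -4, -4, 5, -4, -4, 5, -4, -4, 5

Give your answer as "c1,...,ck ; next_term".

  a_3 = 0·-4 + 0·5 + 1·-4 = -4
  a_4 = 0·-4 + 0·-4 + 1·5 = 5
  a_5 = 0·5 + 0·-4 + 1·-4 = -4
  a_6 = 0·-4 + 0·5 + 1·-4 = -4
  a_7 = 0·-4 + 0·-4 + 1·5 = 5
  a_8 = 0·5 + 0·-4 + 1·-4 = -4
  a_9 = 0·-4 + 0·5 + 1·-4 = -4
  a_10 = 0·-4 + 0·-4 + 1·5 = 5
  a_11 = 0·5 + 0·-4 + 1·-4 = -4

0,0,1 ; -4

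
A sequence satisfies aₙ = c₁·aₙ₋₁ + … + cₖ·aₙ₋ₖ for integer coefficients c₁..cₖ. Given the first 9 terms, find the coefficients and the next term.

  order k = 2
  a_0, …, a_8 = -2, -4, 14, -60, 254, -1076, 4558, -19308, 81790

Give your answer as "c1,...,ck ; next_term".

  a_2 = -4·-4 + 1·-2 = 14
  a_3 = -4·14 + 1·-4 = -60
  a_4 = -4·-60 + 1·14 = 254
  a_5 = -4·254 + 1·-60 = -1076
  a_6 = -4·-1076 + 1·254 = 4558
  a_7 = -4·4558 + 1·-1076 = -19308
  a_8 = -4·-19308 + 1·4558 = 81790
  a_9 = -4·81790 + 1·-19308 = -346468

-4,1 ; -346468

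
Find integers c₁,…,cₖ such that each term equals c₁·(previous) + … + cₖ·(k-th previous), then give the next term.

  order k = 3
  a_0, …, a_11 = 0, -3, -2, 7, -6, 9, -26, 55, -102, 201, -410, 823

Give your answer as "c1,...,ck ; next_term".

-2,-1,-2 ; -1638

  a_3 = -2·-2 + -1·-3 + -2·0 = 7
  a_4 = -2·7 + -1·-2 + -2·-3 = -6
  a_5 = -2·-6 + -1·7 + -2·-2 = 9
  a_6 = -2·9 + -1·-6 + -2·7 = -26
  a_7 = -2·-26 + -1·9 + -2·-6 = 55
  a_8 = -2·55 + -1·-26 + -2·9 = -102
  a_9 = -2·-102 + -1·55 + -2·-26 = 201
  a_10 = -2·201 + -1·-102 + -2·55 = -410
  a_11 = -2·-410 + -1·201 + -2·-102 = 823
  a_12 = -2·823 + -1·-410 + -2·201 = -1638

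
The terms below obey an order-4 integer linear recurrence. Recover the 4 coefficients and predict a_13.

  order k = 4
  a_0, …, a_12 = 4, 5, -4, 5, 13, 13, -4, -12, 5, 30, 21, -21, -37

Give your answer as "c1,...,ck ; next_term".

  a_4 = 1·5 + -1·-4 + 0·5 + 1·4 = 13
  a_5 = 1·13 + -1·5 + 0·-4 + 1·5 = 13
  a_6 = 1·13 + -1·13 + 0·5 + 1·-4 = -4
  a_7 = 1·-4 + -1·13 + 0·13 + 1·5 = -12
  a_8 = 1·-12 + -1·-4 + 0·13 + 1·13 = 5
  a_9 = 1·5 + -1·-12 + 0·-4 + 1·13 = 30
  a_10 = 1·30 + -1·5 + 0·-12 + 1·-4 = 21
  a_11 = 1·21 + -1·30 + 0·5 + 1·-12 = -21
  a_12 = 1·-21 + -1·21 + 0·30 + 1·5 = -37
  a_13 = 1·-37 + -1·-21 + 0·21 + 1·30 = 14

1,-1,0,1 ; 14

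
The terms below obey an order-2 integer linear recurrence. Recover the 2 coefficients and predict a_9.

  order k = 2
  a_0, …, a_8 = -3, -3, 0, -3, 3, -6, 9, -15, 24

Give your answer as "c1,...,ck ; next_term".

  a_2 = -1·-3 + 1·-3 = 0
  a_3 = -1·0 + 1·-3 = -3
  a_4 = -1·-3 + 1·0 = 3
  a_5 = -1·3 + 1·-3 = -6
  a_6 = -1·-6 + 1·3 = 9
  a_7 = -1·9 + 1·-6 = -15
  a_8 = -1·-15 + 1·9 = 24
  a_9 = -1·24 + 1·-15 = -39

-1,1 ; -39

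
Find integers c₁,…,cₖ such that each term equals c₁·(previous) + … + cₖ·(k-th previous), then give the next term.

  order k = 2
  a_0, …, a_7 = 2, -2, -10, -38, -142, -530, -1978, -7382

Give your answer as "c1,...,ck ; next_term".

4,-1 ; -27550

  a_2 = 4·-2 + -1·2 = -10
  a_3 = 4·-10 + -1·-2 = -38
  a_4 = 4·-38 + -1·-10 = -142
  a_5 = 4·-142 + -1·-38 = -530
  a_6 = 4·-530 + -1·-142 = -1978
  a_7 = 4·-1978 + -1·-530 = -7382
  a_8 = 4·-7382 + -1·-1978 = -27550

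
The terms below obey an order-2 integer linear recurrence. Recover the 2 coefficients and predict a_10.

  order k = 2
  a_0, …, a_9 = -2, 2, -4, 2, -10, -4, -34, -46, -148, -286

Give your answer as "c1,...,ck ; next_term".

  a_2 = 1·2 + 3·-2 = -4
  a_3 = 1·-4 + 3·2 = 2
  a_4 = 1·2 + 3·-4 = -10
  a_5 = 1·-10 + 3·2 = -4
  a_6 = 1·-4 + 3·-10 = -34
  a_7 = 1·-34 + 3·-4 = -46
  a_8 = 1·-46 + 3·-34 = -148
  a_9 = 1·-148 + 3·-46 = -286
  a_10 = 1·-286 + 3·-148 = -730

1,3 ; -730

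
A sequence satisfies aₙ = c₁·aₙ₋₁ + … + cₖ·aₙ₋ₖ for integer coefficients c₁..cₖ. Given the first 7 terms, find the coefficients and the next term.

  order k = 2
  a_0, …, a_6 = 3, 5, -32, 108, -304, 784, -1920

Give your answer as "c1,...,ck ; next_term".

  a_2 = -4·5 + -4·3 = -32
  a_3 = -4·-32 + -4·5 = 108
  a_4 = -4·108 + -4·-32 = -304
  a_5 = -4·-304 + -4·108 = 784
  a_6 = -4·784 + -4·-304 = -1920
  a_7 = -4·-1920 + -4·784 = 4544

-4,-4 ; 4544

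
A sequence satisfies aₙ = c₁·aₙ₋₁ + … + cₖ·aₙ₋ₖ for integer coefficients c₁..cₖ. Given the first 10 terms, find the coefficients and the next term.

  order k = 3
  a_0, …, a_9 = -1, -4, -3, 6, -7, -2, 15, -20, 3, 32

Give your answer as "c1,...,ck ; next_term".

  a_3 = -1·-3 + -1·-4 + 1·-1 = 6
  a_4 = -1·6 + -1·-3 + 1·-4 = -7
  a_5 = -1·-7 + -1·6 + 1·-3 = -2
  a_6 = -1·-2 + -1·-7 + 1·6 = 15
  a_7 = -1·15 + -1·-2 + 1·-7 = -20
  a_8 = -1·-20 + -1·15 + 1·-2 = 3
  a_9 = -1·3 + -1·-20 + 1·15 = 32
  a_10 = -1·32 + -1·3 + 1·-20 = -55

-1,-1,1 ; -55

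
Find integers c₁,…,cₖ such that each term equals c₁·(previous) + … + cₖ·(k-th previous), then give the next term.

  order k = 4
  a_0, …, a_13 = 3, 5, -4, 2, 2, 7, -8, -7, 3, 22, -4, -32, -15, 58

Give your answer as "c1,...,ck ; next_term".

  a_4 = 0·2 + -1·-4 + -1·5 + 1·3 = 2
  a_5 = 0·2 + -1·2 + -1·-4 + 1·5 = 7
  a_6 = 0·7 + -1·2 + -1·2 + 1·-4 = -8
  a_7 = 0·-8 + -1·7 + -1·2 + 1·2 = -7
  a_8 = 0·-7 + -1·-8 + -1·7 + 1·2 = 3
  a_9 = 0·3 + -1·-7 + -1·-8 + 1·7 = 22
  a_10 = 0·22 + -1·3 + -1·-7 + 1·-8 = -4
  a_11 = 0·-4 + -1·22 + -1·3 + 1·-7 = -32
  a_12 = 0·-32 + -1·-4 + -1·22 + 1·3 = -15
  a_13 = 0·-15 + -1·-32 + -1·-4 + 1·22 = 58
  a_14 = 0·58 + -1·-15 + -1·-32 + 1·-4 = 43

0,-1,-1,1 ; 43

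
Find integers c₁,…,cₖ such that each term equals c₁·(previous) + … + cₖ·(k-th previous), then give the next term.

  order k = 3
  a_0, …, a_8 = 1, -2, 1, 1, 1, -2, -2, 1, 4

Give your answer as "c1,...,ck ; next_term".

0,-1,-1 ; 1

  a_3 = 0·1 + -1·-2 + -1·1 = 1
  a_4 = 0·1 + -1·1 + -1·-2 = 1
  a_5 = 0·1 + -1·1 + -1·1 = -2
  a_6 = 0·-2 + -1·1 + -1·1 = -2
  a_7 = 0·-2 + -1·-2 + -1·1 = 1
  a_8 = 0·1 + -1·-2 + -1·-2 = 4
  a_9 = 0·4 + -1·1 + -1·-2 = 1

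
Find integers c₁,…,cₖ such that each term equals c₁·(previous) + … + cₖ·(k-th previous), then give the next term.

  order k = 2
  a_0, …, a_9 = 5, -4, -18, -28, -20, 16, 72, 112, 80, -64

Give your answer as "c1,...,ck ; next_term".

  a_2 = 2·-4 + -2·5 = -18
  a_3 = 2·-18 + -2·-4 = -28
  a_4 = 2·-28 + -2·-18 = -20
  a_5 = 2·-20 + -2·-28 = 16
  a_6 = 2·16 + -2·-20 = 72
  a_7 = 2·72 + -2·16 = 112
  a_8 = 2·112 + -2·72 = 80
  a_9 = 2·80 + -2·112 = -64
  a_10 = 2·-64 + -2·80 = -288

2,-2 ; -288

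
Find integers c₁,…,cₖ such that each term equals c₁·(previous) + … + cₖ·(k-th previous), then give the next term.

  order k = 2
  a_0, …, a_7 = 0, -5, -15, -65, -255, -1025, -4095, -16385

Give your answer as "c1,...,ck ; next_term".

  a_2 = 3·-5 + 4·0 = -15
  a_3 = 3·-15 + 4·-5 = -65
  a_4 = 3·-65 + 4·-15 = -255
  a_5 = 3·-255 + 4·-65 = -1025
  a_6 = 3·-1025 + 4·-255 = -4095
  a_7 = 3·-4095 + 4·-1025 = -16385
  a_8 = 3·-16385 + 4·-4095 = -65535

3,4 ; -65535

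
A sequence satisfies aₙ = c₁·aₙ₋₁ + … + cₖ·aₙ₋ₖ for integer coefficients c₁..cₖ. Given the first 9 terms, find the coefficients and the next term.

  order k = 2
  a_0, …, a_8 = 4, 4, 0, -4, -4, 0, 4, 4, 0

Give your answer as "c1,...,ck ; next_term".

1,-1 ; -4

  a_2 = 1·4 + -1·4 = 0
  a_3 = 1·0 + -1·4 = -4
  a_4 = 1·-4 + -1·0 = -4
  a_5 = 1·-4 + -1·-4 = 0
  a_6 = 1·0 + -1·-4 = 4
  a_7 = 1·4 + -1·0 = 4
  a_8 = 1·4 + -1·4 = 0
  a_9 = 1·0 + -1·4 = -4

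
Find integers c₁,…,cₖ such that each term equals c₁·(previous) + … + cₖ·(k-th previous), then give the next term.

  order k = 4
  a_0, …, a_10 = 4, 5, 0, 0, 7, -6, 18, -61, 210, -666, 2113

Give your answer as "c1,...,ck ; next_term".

-3,0,-1,3 ; -6732

  a_4 = -3·0 + 0·0 + -1·5 + 3·4 = 7
  a_5 = -3·7 + 0·0 + -1·0 + 3·5 = -6
  a_6 = -3·-6 + 0·7 + -1·0 + 3·0 = 18
  a_7 = -3·18 + 0·-6 + -1·7 + 3·0 = -61
  a_8 = -3·-61 + 0·18 + -1·-6 + 3·7 = 210
  a_9 = -3·210 + 0·-61 + -1·18 + 3·-6 = -666
  a_10 = -3·-666 + 0·210 + -1·-61 + 3·18 = 2113
  a_11 = -3·2113 + 0·-666 + -1·210 + 3·-61 = -6732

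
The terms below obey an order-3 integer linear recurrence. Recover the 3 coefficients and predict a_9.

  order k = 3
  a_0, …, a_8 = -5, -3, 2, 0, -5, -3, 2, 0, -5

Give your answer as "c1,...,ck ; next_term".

  a_3 = 1·2 + -1·-3 + 1·-5 = 0
  a_4 = 1·0 + -1·2 + 1·-3 = -5
  a_5 = 1·-5 + -1·0 + 1·2 = -3
  a_6 = 1·-3 + -1·-5 + 1·0 = 2
  a_7 = 1·2 + -1·-3 + 1·-5 = 0
  a_8 = 1·0 + -1·2 + 1·-3 = -5
  a_9 = 1·-5 + -1·0 + 1·2 = -3

1,-1,1 ; -3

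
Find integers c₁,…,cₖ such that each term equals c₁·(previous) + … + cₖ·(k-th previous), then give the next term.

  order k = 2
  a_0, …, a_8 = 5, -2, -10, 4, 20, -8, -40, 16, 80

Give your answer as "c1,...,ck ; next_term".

0,-2 ; -32

  a_2 = 0·-2 + -2·5 = -10
  a_3 = 0·-10 + -2·-2 = 4
  a_4 = 0·4 + -2·-10 = 20
  a_5 = 0·20 + -2·4 = -8
  a_6 = 0·-8 + -2·20 = -40
  a_7 = 0·-40 + -2·-8 = 16
  a_8 = 0·16 + -2·-40 = 80
  a_9 = 0·80 + -2·16 = -32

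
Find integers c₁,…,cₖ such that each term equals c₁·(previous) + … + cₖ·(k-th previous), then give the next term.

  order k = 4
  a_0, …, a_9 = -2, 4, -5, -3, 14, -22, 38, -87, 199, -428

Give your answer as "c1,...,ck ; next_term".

-3,-3,-3,-1 ; 910

  a_4 = -3·-3 + -3·-5 + -3·4 + -1·-2 = 14
  a_5 = -3·14 + -3·-3 + -3·-5 + -1·4 = -22
  a_6 = -3·-22 + -3·14 + -3·-3 + -1·-5 = 38
  a_7 = -3·38 + -3·-22 + -3·14 + -1·-3 = -87
  a_8 = -3·-87 + -3·38 + -3·-22 + -1·14 = 199
  a_9 = -3·199 + -3·-87 + -3·38 + -1·-22 = -428
  a_10 = -3·-428 + -3·199 + -3·-87 + -1·38 = 910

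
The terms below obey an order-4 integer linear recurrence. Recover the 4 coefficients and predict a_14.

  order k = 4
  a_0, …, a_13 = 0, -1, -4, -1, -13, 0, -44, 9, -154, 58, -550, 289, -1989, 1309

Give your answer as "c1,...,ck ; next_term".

  a_4 = 1·-1 + 4·-4 + -4·-1 + -1·0 = -13
  a_5 = 1·-13 + 4·-1 + -4·-4 + -1·-1 = 0
  a_6 = 1·0 + 4·-13 + -4·-1 + -1·-4 = -44
  a_7 = 1·-44 + 4·0 + -4·-13 + -1·-1 = 9
  a_8 = 1·9 + 4·-44 + -4·0 + -1·-13 = -154
  a_9 = 1·-154 + 4·9 + -4·-44 + -1·0 = 58
  a_10 = 1·58 + 4·-154 + -4·9 + -1·-44 = -550
  a_11 = 1·-550 + 4·58 + -4·-154 + -1·9 = 289
  a_12 = 1·289 + 4·-550 + -4·58 + -1·-154 = -1989
  a_13 = 1·-1989 + 4·289 + -4·-550 + -1·58 = 1309
  a_14 = 1·1309 + 4·-1989 + -4·289 + -1·-550 = -7253

1,4,-4,-1 ; -7253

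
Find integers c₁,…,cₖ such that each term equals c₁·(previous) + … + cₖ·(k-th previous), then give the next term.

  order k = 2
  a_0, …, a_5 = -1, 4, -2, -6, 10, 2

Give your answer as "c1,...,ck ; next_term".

-1,-2 ; -22

  a_2 = -1·4 + -2·-1 = -2
  a_3 = -1·-2 + -2·4 = -6
  a_4 = -1·-6 + -2·-2 = 10
  a_5 = -1·10 + -2·-6 = 2
  a_6 = -1·2 + -2·10 = -22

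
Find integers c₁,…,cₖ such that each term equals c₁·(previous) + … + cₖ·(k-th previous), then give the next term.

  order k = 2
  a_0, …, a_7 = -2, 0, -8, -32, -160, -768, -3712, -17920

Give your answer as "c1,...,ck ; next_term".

4,4 ; -86528

  a_2 = 4·0 + 4·-2 = -8
  a_3 = 4·-8 + 4·0 = -32
  a_4 = 4·-32 + 4·-8 = -160
  a_5 = 4·-160 + 4·-32 = -768
  a_6 = 4·-768 + 4·-160 = -3712
  a_7 = 4·-3712 + 4·-768 = -17920
  a_8 = 4·-17920 + 4·-3712 = -86528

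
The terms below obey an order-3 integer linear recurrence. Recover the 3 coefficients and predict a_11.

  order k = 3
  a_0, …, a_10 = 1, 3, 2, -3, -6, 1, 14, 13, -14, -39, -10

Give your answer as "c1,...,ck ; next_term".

2,-3,2 ; 69

  a_3 = 2·2 + -3·3 + 2·1 = -3
  a_4 = 2·-3 + -3·2 + 2·3 = -6
  a_5 = 2·-6 + -3·-3 + 2·2 = 1
  a_6 = 2·1 + -3·-6 + 2·-3 = 14
  a_7 = 2·14 + -3·1 + 2·-6 = 13
  a_8 = 2·13 + -3·14 + 2·1 = -14
  a_9 = 2·-14 + -3·13 + 2·14 = -39
  a_10 = 2·-39 + -3·-14 + 2·13 = -10
  a_11 = 2·-10 + -3·-39 + 2·-14 = 69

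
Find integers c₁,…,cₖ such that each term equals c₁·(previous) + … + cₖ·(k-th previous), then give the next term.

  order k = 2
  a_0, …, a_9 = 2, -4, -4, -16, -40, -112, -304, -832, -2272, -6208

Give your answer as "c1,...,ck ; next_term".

  a_2 = 2·-4 + 2·2 = -4
  a_3 = 2·-4 + 2·-4 = -16
  a_4 = 2·-16 + 2·-4 = -40
  a_5 = 2·-40 + 2·-16 = -112
  a_6 = 2·-112 + 2·-40 = -304
  a_7 = 2·-304 + 2·-112 = -832
  a_8 = 2·-832 + 2·-304 = -2272
  a_9 = 2·-2272 + 2·-832 = -6208
  a_10 = 2·-6208 + 2·-2272 = -16960

2,2 ; -16960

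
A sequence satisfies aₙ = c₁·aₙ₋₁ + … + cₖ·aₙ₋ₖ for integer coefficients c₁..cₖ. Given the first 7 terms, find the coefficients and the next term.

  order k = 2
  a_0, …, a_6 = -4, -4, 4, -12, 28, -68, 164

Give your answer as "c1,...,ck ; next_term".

-2,1 ; -396

  a_2 = -2·-4 + 1·-4 = 4
  a_3 = -2·4 + 1·-4 = -12
  a_4 = -2·-12 + 1·4 = 28
  a_5 = -2·28 + 1·-12 = -68
  a_6 = -2·-68 + 1·28 = 164
  a_7 = -2·164 + 1·-68 = -396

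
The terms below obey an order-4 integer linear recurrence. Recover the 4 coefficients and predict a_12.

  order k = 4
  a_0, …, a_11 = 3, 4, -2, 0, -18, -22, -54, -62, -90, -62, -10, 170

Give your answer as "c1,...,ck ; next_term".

  a_4 = 1·0 + 2·-2 + -2·4 + -2·3 = -18
  a_5 = 1·-18 + 2·0 + -2·-2 + -2·4 = -22
  a_6 = 1·-22 + 2·-18 + -2·0 + -2·-2 = -54
  a_7 = 1·-54 + 2·-22 + -2·-18 + -2·0 = -62
  a_8 = 1·-62 + 2·-54 + -2·-22 + -2·-18 = -90
  a_9 = 1·-90 + 2·-62 + -2·-54 + -2·-22 = -62
  a_10 = 1·-62 + 2·-90 + -2·-62 + -2·-54 = -10
  a_11 = 1·-10 + 2·-62 + -2·-90 + -2·-62 = 170
  a_12 = 1·170 + 2·-10 + -2·-62 + -2·-90 = 454

1,2,-2,-2 ; 454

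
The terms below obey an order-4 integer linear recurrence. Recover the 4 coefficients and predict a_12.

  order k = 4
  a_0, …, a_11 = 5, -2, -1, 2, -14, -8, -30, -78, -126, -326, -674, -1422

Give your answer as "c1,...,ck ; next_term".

  a_4 = 1·2 + 2·-1 + 2·-2 + -2·5 = -14
  a_5 = 1·-14 + 2·2 + 2·-1 + -2·-2 = -8
  a_6 = 1·-8 + 2·-14 + 2·2 + -2·-1 = -30
  a_7 = 1·-30 + 2·-8 + 2·-14 + -2·2 = -78
  a_8 = 1·-78 + 2·-30 + 2·-8 + -2·-14 = -126
  a_9 = 1·-126 + 2·-78 + 2·-30 + -2·-8 = -326
  a_10 = 1·-326 + 2·-126 + 2·-78 + -2·-30 = -674
  a_11 = 1·-674 + 2·-326 + 2·-126 + -2·-78 = -1422
  a_12 = 1·-1422 + 2·-674 + 2·-326 + -2·-126 = -3170

1,2,2,-2 ; -3170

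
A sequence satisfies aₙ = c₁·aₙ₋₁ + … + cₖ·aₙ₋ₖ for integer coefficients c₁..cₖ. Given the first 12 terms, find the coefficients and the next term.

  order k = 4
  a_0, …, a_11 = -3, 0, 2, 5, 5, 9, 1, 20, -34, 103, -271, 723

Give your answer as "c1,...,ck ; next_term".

-2,3,2,-3 ; -1951

  a_4 = -2·5 + 3·2 + 2·0 + -3·-3 = 5
  a_5 = -2·5 + 3·5 + 2·2 + -3·0 = 9
  a_6 = -2·9 + 3·5 + 2·5 + -3·2 = 1
  a_7 = -2·1 + 3·9 + 2·5 + -3·5 = 20
  a_8 = -2·20 + 3·1 + 2·9 + -3·5 = -34
  a_9 = -2·-34 + 3·20 + 2·1 + -3·9 = 103
  a_10 = -2·103 + 3·-34 + 2·20 + -3·1 = -271
  a_11 = -2·-271 + 3·103 + 2·-34 + -3·20 = 723
  a_12 = -2·723 + 3·-271 + 2·103 + -3·-34 = -1951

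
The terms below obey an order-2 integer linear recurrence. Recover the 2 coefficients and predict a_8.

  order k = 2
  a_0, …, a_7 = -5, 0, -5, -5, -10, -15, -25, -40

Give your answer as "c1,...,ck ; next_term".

1,1 ; -65

  a_2 = 1·0 + 1·-5 = -5
  a_3 = 1·-5 + 1·0 = -5
  a_4 = 1·-5 + 1·-5 = -10
  a_5 = 1·-10 + 1·-5 = -15
  a_6 = 1·-15 + 1·-10 = -25
  a_7 = 1·-25 + 1·-15 = -40
  a_8 = 1·-40 + 1·-25 = -65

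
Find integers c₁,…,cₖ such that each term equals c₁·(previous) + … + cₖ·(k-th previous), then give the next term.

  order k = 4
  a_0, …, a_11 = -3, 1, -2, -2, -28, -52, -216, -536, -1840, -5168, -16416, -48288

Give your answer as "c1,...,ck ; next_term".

  a_4 = 2·-2 + 4·-2 + -4·1 + 4·-3 = -28
  a_5 = 2·-28 + 4·-2 + -4·-2 + 4·1 = -52
  a_6 = 2·-52 + 4·-28 + -4·-2 + 4·-2 = -216
  a_7 = 2·-216 + 4·-52 + -4·-28 + 4·-2 = -536
  a_8 = 2·-536 + 4·-216 + -4·-52 + 4·-28 = -1840
  a_9 = 2·-1840 + 4·-536 + -4·-216 + 4·-52 = -5168
  a_10 = 2·-5168 + 4·-1840 + -4·-536 + 4·-216 = -16416
  a_11 = 2·-16416 + 4·-5168 + -4·-1840 + 4·-536 = -48288
  a_12 = 2·-48288 + 4·-16416 + -4·-5168 + 4·-1840 = -148928

2,4,-4,4 ; -148928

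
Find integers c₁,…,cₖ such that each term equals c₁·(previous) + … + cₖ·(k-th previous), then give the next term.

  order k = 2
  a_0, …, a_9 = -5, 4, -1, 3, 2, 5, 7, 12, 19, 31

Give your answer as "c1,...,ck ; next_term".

1,1 ; 50

  a_2 = 1·4 + 1·-5 = -1
  a_3 = 1·-1 + 1·4 = 3
  a_4 = 1·3 + 1·-1 = 2
  a_5 = 1·2 + 1·3 = 5
  a_6 = 1·5 + 1·2 = 7
  a_7 = 1·7 + 1·5 = 12
  a_8 = 1·12 + 1·7 = 19
  a_9 = 1·19 + 1·12 = 31
  a_10 = 1·31 + 1·19 = 50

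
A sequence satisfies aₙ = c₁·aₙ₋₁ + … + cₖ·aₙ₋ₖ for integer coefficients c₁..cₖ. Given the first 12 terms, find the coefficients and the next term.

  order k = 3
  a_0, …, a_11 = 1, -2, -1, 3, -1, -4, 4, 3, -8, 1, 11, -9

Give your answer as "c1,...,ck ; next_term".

  a_3 = 0·-1 + -1·-2 + 1·1 = 3
  a_4 = 0·3 + -1·-1 + 1·-2 = -1
  a_5 = 0·-1 + -1·3 + 1·-1 = -4
  a_6 = 0·-4 + -1·-1 + 1·3 = 4
  a_7 = 0·4 + -1·-4 + 1·-1 = 3
  a_8 = 0·3 + -1·4 + 1·-4 = -8
  a_9 = 0·-8 + -1·3 + 1·4 = 1
  a_10 = 0·1 + -1·-8 + 1·3 = 11
  a_11 = 0·11 + -1·1 + 1·-8 = -9
  a_12 = 0·-9 + -1·11 + 1·1 = -10

0,-1,1 ; -10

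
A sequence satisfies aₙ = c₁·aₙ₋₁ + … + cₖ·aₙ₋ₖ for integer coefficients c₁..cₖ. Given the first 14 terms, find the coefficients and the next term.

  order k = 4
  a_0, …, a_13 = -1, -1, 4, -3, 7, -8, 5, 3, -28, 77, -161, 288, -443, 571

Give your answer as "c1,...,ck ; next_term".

-2,0,1,-2 ; -532

  a_4 = -2·-3 + 0·4 + 1·-1 + -2·-1 = 7
  a_5 = -2·7 + 0·-3 + 1·4 + -2·-1 = -8
  a_6 = -2·-8 + 0·7 + 1·-3 + -2·4 = 5
  a_7 = -2·5 + 0·-8 + 1·7 + -2·-3 = 3
  a_8 = -2·3 + 0·5 + 1·-8 + -2·7 = -28
  a_9 = -2·-28 + 0·3 + 1·5 + -2·-8 = 77
  a_10 = -2·77 + 0·-28 + 1·3 + -2·5 = -161
  a_11 = -2·-161 + 0·77 + 1·-28 + -2·3 = 288
  a_12 = -2·288 + 0·-161 + 1·77 + -2·-28 = -443
  a_13 = -2·-443 + 0·288 + 1·-161 + -2·77 = 571
  a_14 = -2·571 + 0·-443 + 1·288 + -2·-161 = -532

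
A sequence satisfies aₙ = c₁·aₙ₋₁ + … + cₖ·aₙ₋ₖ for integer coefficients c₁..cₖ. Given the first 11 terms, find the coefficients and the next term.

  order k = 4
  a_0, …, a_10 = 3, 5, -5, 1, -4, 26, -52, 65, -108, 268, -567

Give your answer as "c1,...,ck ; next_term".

  a_4 = -2·1 + -2·-5 + -3·5 + 1·3 = -4
  a_5 = -2·-4 + -2·1 + -3·-5 + 1·5 = 26
  a_6 = -2·26 + -2·-4 + -3·1 + 1·-5 = -52
  a_7 = -2·-52 + -2·26 + -3·-4 + 1·1 = 65
  a_8 = -2·65 + -2·-52 + -3·26 + 1·-4 = -108
  a_9 = -2·-108 + -2·65 + -3·-52 + 1·26 = 268
  a_10 = -2·268 + -2·-108 + -3·65 + 1·-52 = -567
  a_11 = -2·-567 + -2·268 + -3·-108 + 1·65 = 987

-2,-2,-3,1 ; 987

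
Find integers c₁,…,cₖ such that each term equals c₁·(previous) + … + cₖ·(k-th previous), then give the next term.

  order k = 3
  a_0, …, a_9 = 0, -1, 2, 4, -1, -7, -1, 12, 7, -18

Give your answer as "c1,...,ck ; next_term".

  a_3 = 1·2 + -2·-1 + 1·0 = 4
  a_4 = 1·4 + -2·2 + 1·-1 = -1
  a_5 = 1·-1 + -2·4 + 1·2 = -7
  a_6 = 1·-7 + -2·-1 + 1·4 = -1
  a_7 = 1·-1 + -2·-7 + 1·-1 = 12
  a_8 = 1·12 + -2·-1 + 1·-7 = 7
  a_9 = 1·7 + -2·12 + 1·-1 = -18
  a_10 = 1·-18 + -2·7 + 1·12 = -20

1,-2,1 ; -20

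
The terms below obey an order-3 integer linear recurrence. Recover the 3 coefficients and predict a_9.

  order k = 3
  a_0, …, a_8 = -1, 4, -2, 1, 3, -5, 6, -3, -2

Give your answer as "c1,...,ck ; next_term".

-1,0,1 ; 8

  a_3 = -1·-2 + 0·4 + 1·-1 = 1
  a_4 = -1·1 + 0·-2 + 1·4 = 3
  a_5 = -1·3 + 0·1 + 1·-2 = -5
  a_6 = -1·-5 + 0·3 + 1·1 = 6
  a_7 = -1·6 + 0·-5 + 1·3 = -3
  a_8 = -1·-3 + 0·6 + 1·-5 = -2
  a_9 = -1·-2 + 0·-3 + 1·6 = 8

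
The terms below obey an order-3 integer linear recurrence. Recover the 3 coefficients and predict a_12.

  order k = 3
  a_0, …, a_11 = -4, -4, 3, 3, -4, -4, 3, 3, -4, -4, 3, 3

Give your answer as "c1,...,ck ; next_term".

1,-1,1 ; -4

  a_3 = 1·3 + -1·-4 + 1·-4 = 3
  a_4 = 1·3 + -1·3 + 1·-4 = -4
  a_5 = 1·-4 + -1·3 + 1·3 = -4
  a_6 = 1·-4 + -1·-4 + 1·3 = 3
  a_7 = 1·3 + -1·-4 + 1·-4 = 3
  a_8 = 1·3 + -1·3 + 1·-4 = -4
  a_9 = 1·-4 + -1·3 + 1·3 = -4
  a_10 = 1·-4 + -1·-4 + 1·3 = 3
  a_11 = 1·3 + -1·-4 + 1·-4 = 3
  a_12 = 1·3 + -1·3 + 1·-4 = -4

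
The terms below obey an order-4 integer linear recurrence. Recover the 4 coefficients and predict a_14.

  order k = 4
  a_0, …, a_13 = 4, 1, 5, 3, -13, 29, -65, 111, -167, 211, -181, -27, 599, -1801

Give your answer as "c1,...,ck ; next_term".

  a_4 = -2·3 + 0·5 + 1·1 + -2·4 = -13
  a_5 = -2·-13 + 0·3 + 1·5 + -2·1 = 29
  a_6 = -2·29 + 0·-13 + 1·3 + -2·5 = -65
  a_7 = -2·-65 + 0·29 + 1·-13 + -2·3 = 111
  a_8 = -2·111 + 0·-65 + 1·29 + -2·-13 = -167
  a_9 = -2·-167 + 0·111 + 1·-65 + -2·29 = 211
  a_10 = -2·211 + 0·-167 + 1·111 + -2·-65 = -181
  a_11 = -2·-181 + 0·211 + 1·-167 + -2·111 = -27
  a_12 = -2·-27 + 0·-181 + 1·211 + -2·-167 = 599
  a_13 = -2·599 + 0·-27 + 1·-181 + -2·211 = -1801
  a_14 = -2·-1801 + 0·599 + 1·-27 + -2·-181 = 3937

-2,0,1,-2 ; 3937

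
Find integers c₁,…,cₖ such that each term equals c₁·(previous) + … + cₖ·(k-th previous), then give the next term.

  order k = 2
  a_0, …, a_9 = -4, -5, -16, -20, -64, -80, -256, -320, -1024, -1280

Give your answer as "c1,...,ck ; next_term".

  a_2 = 0·-5 + 4·-4 = -16
  a_3 = 0·-16 + 4·-5 = -20
  a_4 = 0·-20 + 4·-16 = -64
  a_5 = 0·-64 + 4·-20 = -80
  a_6 = 0·-80 + 4·-64 = -256
  a_7 = 0·-256 + 4·-80 = -320
  a_8 = 0·-320 + 4·-256 = -1024
  a_9 = 0·-1024 + 4·-320 = -1280
  a_10 = 0·-1280 + 4·-1024 = -4096

0,4 ; -4096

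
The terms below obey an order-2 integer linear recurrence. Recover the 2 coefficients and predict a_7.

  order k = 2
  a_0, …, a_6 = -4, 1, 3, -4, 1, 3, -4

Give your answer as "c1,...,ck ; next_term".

  a_2 = -1·1 + -1·-4 = 3
  a_3 = -1·3 + -1·1 = -4
  a_4 = -1·-4 + -1·3 = 1
  a_5 = -1·1 + -1·-4 = 3
  a_6 = -1·3 + -1·1 = -4
  a_7 = -1·-4 + -1·3 = 1

-1,-1 ; 1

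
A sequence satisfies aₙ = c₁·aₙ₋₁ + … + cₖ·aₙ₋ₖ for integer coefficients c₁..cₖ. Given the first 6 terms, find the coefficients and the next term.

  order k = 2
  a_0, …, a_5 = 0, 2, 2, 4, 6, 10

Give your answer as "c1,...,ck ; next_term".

1,1 ; 16

  a_2 = 1·2 + 1·0 = 2
  a_3 = 1·2 + 1·2 = 4
  a_4 = 1·4 + 1·2 = 6
  a_5 = 1·6 + 1·4 = 10
  a_6 = 1·10 + 1·6 = 16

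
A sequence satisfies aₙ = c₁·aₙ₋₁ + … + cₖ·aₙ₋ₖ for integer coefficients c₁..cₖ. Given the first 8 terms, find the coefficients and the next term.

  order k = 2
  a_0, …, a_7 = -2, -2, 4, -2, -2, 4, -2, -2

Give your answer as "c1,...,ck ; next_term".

  a_2 = -1·-2 + -1·-2 = 4
  a_3 = -1·4 + -1·-2 = -2
  a_4 = -1·-2 + -1·4 = -2
  a_5 = -1·-2 + -1·-2 = 4
  a_6 = -1·4 + -1·-2 = -2
  a_7 = -1·-2 + -1·4 = -2
  a_8 = -1·-2 + -1·-2 = 4

-1,-1 ; 4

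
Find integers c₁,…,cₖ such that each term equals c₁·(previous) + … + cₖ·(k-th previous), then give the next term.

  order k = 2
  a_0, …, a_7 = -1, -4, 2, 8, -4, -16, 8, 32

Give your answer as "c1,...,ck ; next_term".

0,-2 ; -16

  a_2 = 0·-4 + -2·-1 = 2
  a_3 = 0·2 + -2·-4 = 8
  a_4 = 0·8 + -2·2 = -4
  a_5 = 0·-4 + -2·8 = -16
  a_6 = 0·-16 + -2·-4 = 8
  a_7 = 0·8 + -2·-16 = 32
  a_8 = 0·32 + -2·8 = -16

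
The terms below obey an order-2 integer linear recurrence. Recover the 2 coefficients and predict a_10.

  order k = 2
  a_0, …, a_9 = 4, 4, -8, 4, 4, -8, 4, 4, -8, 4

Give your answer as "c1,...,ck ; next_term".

-1,-1 ; 4

  a_2 = -1·4 + -1·4 = -8
  a_3 = -1·-8 + -1·4 = 4
  a_4 = -1·4 + -1·-8 = 4
  a_5 = -1·4 + -1·4 = -8
  a_6 = -1·-8 + -1·4 = 4
  a_7 = -1·4 + -1·-8 = 4
  a_8 = -1·4 + -1·4 = -8
  a_9 = -1·-8 + -1·4 = 4
  a_10 = -1·4 + -1·-8 = 4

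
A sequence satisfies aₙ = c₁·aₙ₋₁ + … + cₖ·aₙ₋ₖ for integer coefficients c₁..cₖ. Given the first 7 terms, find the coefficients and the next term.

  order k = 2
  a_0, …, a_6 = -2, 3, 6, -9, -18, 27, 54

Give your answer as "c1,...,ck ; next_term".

0,-3 ; -81

  a_2 = 0·3 + -3·-2 = 6
  a_3 = 0·6 + -3·3 = -9
  a_4 = 0·-9 + -3·6 = -18
  a_5 = 0·-18 + -3·-9 = 27
  a_6 = 0·27 + -3·-18 = 54
  a_7 = 0·54 + -3·27 = -81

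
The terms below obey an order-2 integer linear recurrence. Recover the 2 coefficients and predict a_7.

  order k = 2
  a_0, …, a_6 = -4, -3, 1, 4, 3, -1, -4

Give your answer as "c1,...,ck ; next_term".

  a_2 = 1·-3 + -1·-4 = 1
  a_3 = 1·1 + -1·-3 = 4
  a_4 = 1·4 + -1·1 = 3
  a_5 = 1·3 + -1·4 = -1
  a_6 = 1·-1 + -1·3 = -4
  a_7 = 1·-4 + -1·-1 = -3

1,-1 ; -3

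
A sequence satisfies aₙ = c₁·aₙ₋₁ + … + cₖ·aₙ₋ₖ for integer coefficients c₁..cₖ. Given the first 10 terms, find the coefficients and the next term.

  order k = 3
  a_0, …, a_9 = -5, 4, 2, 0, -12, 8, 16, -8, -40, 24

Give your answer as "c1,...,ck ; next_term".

  a_3 = -1·2 + -2·4 + -2·-5 = 0
  a_4 = -1·0 + -2·2 + -2·4 = -12
  a_5 = -1·-12 + -2·0 + -2·2 = 8
  a_6 = -1·8 + -2·-12 + -2·0 = 16
  a_7 = -1·16 + -2·8 + -2·-12 = -8
  a_8 = -1·-8 + -2·16 + -2·8 = -40
  a_9 = -1·-40 + -2·-8 + -2·16 = 24
  a_10 = -1·24 + -2·-40 + -2·-8 = 72

-1,-2,-2 ; 72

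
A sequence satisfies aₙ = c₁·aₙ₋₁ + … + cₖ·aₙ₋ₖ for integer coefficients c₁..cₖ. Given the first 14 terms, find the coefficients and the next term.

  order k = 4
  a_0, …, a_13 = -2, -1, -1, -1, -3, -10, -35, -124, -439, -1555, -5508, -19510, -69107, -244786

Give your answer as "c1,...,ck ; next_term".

3,2,0,-1 ; -867064

  a_4 = 3·-1 + 2·-1 + 0·-1 + -1·-2 = -3
  a_5 = 3·-3 + 2·-1 + 0·-1 + -1·-1 = -10
  a_6 = 3·-10 + 2·-3 + 0·-1 + -1·-1 = -35
  a_7 = 3·-35 + 2·-10 + 0·-3 + -1·-1 = -124
  a_8 = 3·-124 + 2·-35 + 0·-10 + -1·-3 = -439
  a_9 = 3·-439 + 2·-124 + 0·-35 + -1·-10 = -1555
  a_10 = 3·-1555 + 2·-439 + 0·-124 + -1·-35 = -5508
  a_11 = 3·-5508 + 2·-1555 + 0·-439 + -1·-124 = -19510
  a_12 = 3·-19510 + 2·-5508 + 0·-1555 + -1·-439 = -69107
  a_13 = 3·-69107 + 2·-19510 + 0·-5508 + -1·-1555 = -244786
  a_14 = 3·-244786 + 2·-69107 + 0·-19510 + -1·-5508 = -867064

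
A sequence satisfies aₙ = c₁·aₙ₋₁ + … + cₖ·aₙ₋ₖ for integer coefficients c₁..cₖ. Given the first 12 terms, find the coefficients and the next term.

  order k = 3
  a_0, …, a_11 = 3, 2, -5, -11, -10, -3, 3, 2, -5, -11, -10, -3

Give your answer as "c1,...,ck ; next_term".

2,-2,1 ; 3

  a_3 = 2·-5 + -2·2 + 1·3 = -11
  a_4 = 2·-11 + -2·-5 + 1·2 = -10
  a_5 = 2·-10 + -2·-11 + 1·-5 = -3
  a_6 = 2·-3 + -2·-10 + 1·-11 = 3
  a_7 = 2·3 + -2·-3 + 1·-10 = 2
  a_8 = 2·2 + -2·3 + 1·-3 = -5
  a_9 = 2·-5 + -2·2 + 1·3 = -11
  a_10 = 2·-11 + -2·-5 + 1·2 = -10
  a_11 = 2·-10 + -2·-11 + 1·-5 = -3
  a_12 = 2·-3 + -2·-10 + 1·-11 = 3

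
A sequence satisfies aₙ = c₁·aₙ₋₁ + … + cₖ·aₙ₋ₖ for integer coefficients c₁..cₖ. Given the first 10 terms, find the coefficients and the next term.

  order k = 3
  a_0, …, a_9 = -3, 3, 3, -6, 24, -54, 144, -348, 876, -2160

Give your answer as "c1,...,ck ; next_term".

-2,2,2 ; 5376

  a_3 = -2·3 + 2·3 + 2·-3 = -6
  a_4 = -2·-6 + 2·3 + 2·3 = 24
  a_5 = -2·24 + 2·-6 + 2·3 = -54
  a_6 = -2·-54 + 2·24 + 2·-6 = 144
  a_7 = -2·144 + 2·-54 + 2·24 = -348
  a_8 = -2·-348 + 2·144 + 2·-54 = 876
  a_9 = -2·876 + 2·-348 + 2·144 = -2160
  a_10 = -2·-2160 + 2·876 + 2·-348 = 5376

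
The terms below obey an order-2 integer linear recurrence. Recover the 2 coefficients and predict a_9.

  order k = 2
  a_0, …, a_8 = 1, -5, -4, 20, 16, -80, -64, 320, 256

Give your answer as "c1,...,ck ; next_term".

  a_2 = 0·-5 + -4·1 = -4
  a_3 = 0·-4 + -4·-5 = 20
  a_4 = 0·20 + -4·-4 = 16
  a_5 = 0·16 + -4·20 = -80
  a_6 = 0·-80 + -4·16 = -64
  a_7 = 0·-64 + -4·-80 = 320
  a_8 = 0·320 + -4·-64 = 256
  a_9 = 0·256 + -4·320 = -1280

0,-4 ; -1280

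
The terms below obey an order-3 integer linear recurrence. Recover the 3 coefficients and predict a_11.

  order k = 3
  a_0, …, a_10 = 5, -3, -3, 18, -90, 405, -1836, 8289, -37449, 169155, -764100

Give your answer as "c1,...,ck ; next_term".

  a_3 = -4·-3 + 3·-3 + 3·5 = 18
  a_4 = -4·18 + 3·-3 + 3·-3 = -90
  a_5 = -4·-90 + 3·18 + 3·-3 = 405
  a_6 = -4·405 + 3·-90 + 3·18 = -1836
  a_7 = -4·-1836 + 3·405 + 3·-90 = 8289
  a_8 = -4·8289 + 3·-1836 + 3·405 = -37449
  a_9 = -4·-37449 + 3·8289 + 3·-1836 = 169155
  a_10 = -4·169155 + 3·-37449 + 3·8289 = -764100
  a_11 = -4·-764100 + 3·169155 + 3·-37449 = 3451518

-4,3,3 ; 3451518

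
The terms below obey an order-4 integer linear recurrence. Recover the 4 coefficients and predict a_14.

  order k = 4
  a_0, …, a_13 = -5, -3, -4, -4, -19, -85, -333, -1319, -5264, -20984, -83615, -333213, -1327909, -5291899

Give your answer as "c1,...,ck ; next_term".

4,-1,4,-1 ; -21088924

  a_4 = 4·-4 + -1·-4 + 4·-3 + -1·-5 = -19
  a_5 = 4·-19 + -1·-4 + 4·-4 + -1·-3 = -85
  a_6 = 4·-85 + -1·-19 + 4·-4 + -1·-4 = -333
  a_7 = 4·-333 + -1·-85 + 4·-19 + -1·-4 = -1319
  a_8 = 4·-1319 + -1·-333 + 4·-85 + -1·-19 = -5264
  a_9 = 4·-5264 + -1·-1319 + 4·-333 + -1·-85 = -20984
  a_10 = 4·-20984 + -1·-5264 + 4·-1319 + -1·-333 = -83615
  a_11 = 4·-83615 + -1·-20984 + 4·-5264 + -1·-1319 = -333213
  a_12 = 4·-333213 + -1·-83615 + 4·-20984 + -1·-5264 = -1327909
  a_13 = 4·-1327909 + -1·-333213 + 4·-83615 + -1·-20984 = -5291899
  a_14 = 4·-5291899 + -1·-1327909 + 4·-333213 + -1·-83615 = -21088924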